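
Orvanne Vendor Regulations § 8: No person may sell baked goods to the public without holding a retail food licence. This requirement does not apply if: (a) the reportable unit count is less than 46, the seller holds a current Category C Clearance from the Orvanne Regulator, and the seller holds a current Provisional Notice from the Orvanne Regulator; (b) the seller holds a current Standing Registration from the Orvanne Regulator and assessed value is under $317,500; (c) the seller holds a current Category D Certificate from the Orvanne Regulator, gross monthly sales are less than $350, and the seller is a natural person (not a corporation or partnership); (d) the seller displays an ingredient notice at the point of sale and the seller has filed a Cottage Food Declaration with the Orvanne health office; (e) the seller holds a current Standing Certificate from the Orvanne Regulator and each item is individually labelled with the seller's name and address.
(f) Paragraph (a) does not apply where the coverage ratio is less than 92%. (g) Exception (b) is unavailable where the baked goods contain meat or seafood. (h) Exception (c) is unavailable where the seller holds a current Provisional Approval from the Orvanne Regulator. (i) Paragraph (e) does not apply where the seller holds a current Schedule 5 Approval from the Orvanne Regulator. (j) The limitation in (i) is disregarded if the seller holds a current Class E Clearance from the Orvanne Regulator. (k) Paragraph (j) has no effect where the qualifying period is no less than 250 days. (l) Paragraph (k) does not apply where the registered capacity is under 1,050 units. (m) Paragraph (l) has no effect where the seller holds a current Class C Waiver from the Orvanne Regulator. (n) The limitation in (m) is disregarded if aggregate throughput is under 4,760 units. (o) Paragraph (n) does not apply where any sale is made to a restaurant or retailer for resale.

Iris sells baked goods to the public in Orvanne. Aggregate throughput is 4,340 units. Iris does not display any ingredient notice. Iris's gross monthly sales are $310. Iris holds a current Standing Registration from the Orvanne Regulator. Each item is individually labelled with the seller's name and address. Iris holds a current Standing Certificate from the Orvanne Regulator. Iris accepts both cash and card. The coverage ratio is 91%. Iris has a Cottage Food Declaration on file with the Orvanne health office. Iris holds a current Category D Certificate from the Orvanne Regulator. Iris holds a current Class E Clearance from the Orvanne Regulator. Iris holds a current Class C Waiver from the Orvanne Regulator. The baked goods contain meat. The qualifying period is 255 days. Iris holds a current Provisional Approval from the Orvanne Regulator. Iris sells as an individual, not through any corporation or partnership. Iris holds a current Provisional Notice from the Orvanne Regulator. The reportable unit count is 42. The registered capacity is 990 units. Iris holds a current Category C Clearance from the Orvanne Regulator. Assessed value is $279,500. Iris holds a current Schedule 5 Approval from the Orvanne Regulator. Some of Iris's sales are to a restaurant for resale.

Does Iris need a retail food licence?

Yes — Iris must hold a retail food licence.

Exception (a)'s conditions are all satisfied: the reportable unit count is 42, less than the 46 limit; a current Category C Clearance is held; a current Provisional Notice is held. But: (f) operates against (a): the coverage ratio is 91%, less than the 92% limit. Exception (a) does not apply.
All of (b)'s requirements are met (a current Standing Registration is held; assessed value is $279,500, under the $317,500 limit). Turning to paragraph (g): (g) applies — the baked goods contain meat. Exception (b) does not apply.
Exception (c)'s conditions are all satisfied: a current Category D Certificate is held; gross monthly sales are $310, less than the $350 limit; the seller is a natural person. But: (h) operates against (c): a current Provisional Approval is held. So (c) is unavailable.
Exception (d) requires that the seller displays an ingredient notice at the point of sale; but no ingredient notice is displayed, so (d) is unavailable.
Exception (e)'s conditions are all satisfied: a current Standing Certificate is held; items are individually labelled. But: (i) operates against (e): a current Schedule 5 Approval is held. (j) would limit (i) — a current Class E Clearance is held — but (k) sets (j) aside: (k) operates against (j): the qualifying period is 255 days, meeting the 250 days threshold. (l) would limit (k) — the registered capacity is 990 units, under the 1,050 units limit — but (m) sets (l) aside: (m) operates against (l): a current Class C Waiver is held. (n) would limit (m) — aggregate throughput is 4,340 units, under the 4,760 units limit — but (o) sets (n) aside: (o) is engaged — some sales are to a restaurant for resale. So (e) is unavailable.
No exception displaces § 8.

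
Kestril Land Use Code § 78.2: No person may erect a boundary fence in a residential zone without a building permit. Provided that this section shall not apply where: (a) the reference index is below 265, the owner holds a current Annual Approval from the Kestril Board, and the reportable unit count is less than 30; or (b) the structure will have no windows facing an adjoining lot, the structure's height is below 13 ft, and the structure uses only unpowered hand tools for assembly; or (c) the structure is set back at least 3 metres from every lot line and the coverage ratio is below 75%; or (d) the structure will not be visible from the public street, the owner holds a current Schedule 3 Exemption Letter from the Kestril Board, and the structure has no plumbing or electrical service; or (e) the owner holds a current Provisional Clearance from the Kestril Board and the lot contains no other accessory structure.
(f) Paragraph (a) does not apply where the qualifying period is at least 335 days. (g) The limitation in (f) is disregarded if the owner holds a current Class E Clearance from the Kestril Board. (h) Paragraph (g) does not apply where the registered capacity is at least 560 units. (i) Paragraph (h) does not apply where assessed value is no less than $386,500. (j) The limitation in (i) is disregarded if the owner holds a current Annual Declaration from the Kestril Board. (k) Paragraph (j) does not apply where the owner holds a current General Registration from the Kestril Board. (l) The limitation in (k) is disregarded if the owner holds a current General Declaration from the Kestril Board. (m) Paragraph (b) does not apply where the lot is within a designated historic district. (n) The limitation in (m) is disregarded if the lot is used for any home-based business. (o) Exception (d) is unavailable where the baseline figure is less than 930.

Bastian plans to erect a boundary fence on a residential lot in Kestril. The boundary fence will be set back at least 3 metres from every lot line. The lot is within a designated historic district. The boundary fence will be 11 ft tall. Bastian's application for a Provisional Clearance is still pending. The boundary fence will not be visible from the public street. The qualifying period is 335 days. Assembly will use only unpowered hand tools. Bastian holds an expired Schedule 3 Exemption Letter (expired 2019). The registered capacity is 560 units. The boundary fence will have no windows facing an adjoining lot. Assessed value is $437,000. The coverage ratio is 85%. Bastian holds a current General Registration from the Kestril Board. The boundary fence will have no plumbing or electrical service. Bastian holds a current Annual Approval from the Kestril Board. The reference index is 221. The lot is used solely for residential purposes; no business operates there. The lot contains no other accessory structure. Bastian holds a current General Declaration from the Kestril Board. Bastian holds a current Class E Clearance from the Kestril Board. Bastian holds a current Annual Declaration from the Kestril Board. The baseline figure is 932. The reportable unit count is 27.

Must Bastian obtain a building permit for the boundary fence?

Exception (a)'s conditions are all satisfied: the reference index is 221, below the 265 limit; a current Annual Approval is held; the reportable unit count is 27, less than the 30 limit. Turning to paragraphs (f)–(l): (f) is triggered — the qualifying period is 335 days, meeting the 335 days threshold. (g) is engaged (a current Class E Clearance is held), but yields to (h): (h) operates against (g): the registered capacity is 560 units, meeting the 560 units threshold. (i) would limit (h) — assessed value is $437,000, meeting the $386,500 threshold — but (j) sets (i) aside: (j) is engaged — a current Annual Declaration is held. (k) would limit (j) — a current General Registration is held — but (l) sets (k) aside: (l) operates against (k): a current General Declaration is held. So (a) is unavailable.
Exception (b): no windows face an adjoining lot; the structure's height is 11 ft, below the 13 ft limit; assembly uses only hand tools — every condition holds. However, paragraphs (m)–(n) must be considered: (m) is triggered — the lot is in a historic district. (n), which would lift (m), does not operate here — the lot is solely residential. Exception (b) does not apply.
Exception (c) requires that the coverage ratio is below 75%; but the coverage ratio is 85%, not below 75%, so (c) is unavailable.
Exception (d) does not apply: there is no Schedule 3 Exemption Letter in force.
Exception (e) requires that the owner holds a current Provisional Clearance from the Kestril Board; but no current Provisional Clearance is held, so (e) is unavailable.
None of the exceptions is available; § 78.2 applies in full.

Yes — Bastian must obtain a building permit.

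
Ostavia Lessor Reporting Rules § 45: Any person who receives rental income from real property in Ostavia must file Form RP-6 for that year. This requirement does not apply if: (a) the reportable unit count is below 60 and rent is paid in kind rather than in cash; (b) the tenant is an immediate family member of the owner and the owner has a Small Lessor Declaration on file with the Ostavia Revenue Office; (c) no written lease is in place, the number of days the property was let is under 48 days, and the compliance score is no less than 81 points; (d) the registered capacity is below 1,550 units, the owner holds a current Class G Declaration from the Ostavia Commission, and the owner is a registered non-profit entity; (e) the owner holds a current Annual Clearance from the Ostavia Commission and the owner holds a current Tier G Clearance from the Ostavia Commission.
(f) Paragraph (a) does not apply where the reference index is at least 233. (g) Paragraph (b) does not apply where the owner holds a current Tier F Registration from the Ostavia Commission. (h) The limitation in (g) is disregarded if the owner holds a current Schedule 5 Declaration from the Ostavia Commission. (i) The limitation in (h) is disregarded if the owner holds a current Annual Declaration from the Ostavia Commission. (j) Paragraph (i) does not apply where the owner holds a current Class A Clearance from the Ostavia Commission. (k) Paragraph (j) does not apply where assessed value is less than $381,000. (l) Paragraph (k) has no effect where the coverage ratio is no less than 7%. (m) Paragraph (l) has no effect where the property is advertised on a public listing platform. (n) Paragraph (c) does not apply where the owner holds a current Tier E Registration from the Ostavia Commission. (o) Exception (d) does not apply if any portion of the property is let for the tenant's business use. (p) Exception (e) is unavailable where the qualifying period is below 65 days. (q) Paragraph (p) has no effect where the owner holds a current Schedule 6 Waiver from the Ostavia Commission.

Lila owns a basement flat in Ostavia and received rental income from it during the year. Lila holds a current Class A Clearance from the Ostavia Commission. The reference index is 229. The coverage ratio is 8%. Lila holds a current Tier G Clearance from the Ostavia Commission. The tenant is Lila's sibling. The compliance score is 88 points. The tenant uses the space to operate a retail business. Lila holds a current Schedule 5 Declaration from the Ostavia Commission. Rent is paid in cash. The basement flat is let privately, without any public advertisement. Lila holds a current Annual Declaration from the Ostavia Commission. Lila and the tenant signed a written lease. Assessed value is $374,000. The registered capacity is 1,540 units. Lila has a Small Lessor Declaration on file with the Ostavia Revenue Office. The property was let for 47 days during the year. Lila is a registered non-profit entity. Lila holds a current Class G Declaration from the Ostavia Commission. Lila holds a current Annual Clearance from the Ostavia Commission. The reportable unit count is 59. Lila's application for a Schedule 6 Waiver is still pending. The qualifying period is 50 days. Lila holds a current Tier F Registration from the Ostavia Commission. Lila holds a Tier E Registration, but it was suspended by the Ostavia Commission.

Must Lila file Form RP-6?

Exception (a) requires that rent is paid in kind rather than in cash; but rent is paid in cash, so (a) is unavailable.
All of (b)'s requirements are met (the tenant is an immediate family member; a Small Lessor Declaration is on file). As to paragraphs (g)–(m): (g) would limit (b) — a current Tier F Registration is held — but (h) sets (g) aside: (h) operates against (g): a current Schedule 5 Declaration is held. (i) operates (a current Annual Declaration is held), but is set aside by (j): (j) is triggered — a current Class A Clearance is held. (k) is triggered (assessed value is $374,000, less than the $381,000 limit), but is overridden by (l): (l) operates against (k): the coverage ratio is 8%, meeting the 7% threshold. (m) is not triggered (the property is let privately without advertisement), so (l) stands. (b) remains available.
Exception (c) requires that no written lease is in place; but a written lease is in place, so (c) is unavailable.
Exception (d)'s conditions are all satisfied: the registered capacity is 1,540 units, below the 1,550 units limit; a current Class G Declaration is held; Lila is a registered non-profit. Turning to paragraph (o): (o) operates against (d): the space is let for business use. Exception (d) does not apply.
Exception (e)'s conditions are all satisfied: a current Annual Clearance is held; a current Tier G Clearance is held. But applying paragraphs (p)–(q): (p) operates — the qualifying period is 50 days, below the 65 days limit. (q) does not operate here (the Schedule 6 Waiver is not current), so (p) stands. (e) is therefore removed.

No — exception (b) applies; Lila is not required to file Form RP-6.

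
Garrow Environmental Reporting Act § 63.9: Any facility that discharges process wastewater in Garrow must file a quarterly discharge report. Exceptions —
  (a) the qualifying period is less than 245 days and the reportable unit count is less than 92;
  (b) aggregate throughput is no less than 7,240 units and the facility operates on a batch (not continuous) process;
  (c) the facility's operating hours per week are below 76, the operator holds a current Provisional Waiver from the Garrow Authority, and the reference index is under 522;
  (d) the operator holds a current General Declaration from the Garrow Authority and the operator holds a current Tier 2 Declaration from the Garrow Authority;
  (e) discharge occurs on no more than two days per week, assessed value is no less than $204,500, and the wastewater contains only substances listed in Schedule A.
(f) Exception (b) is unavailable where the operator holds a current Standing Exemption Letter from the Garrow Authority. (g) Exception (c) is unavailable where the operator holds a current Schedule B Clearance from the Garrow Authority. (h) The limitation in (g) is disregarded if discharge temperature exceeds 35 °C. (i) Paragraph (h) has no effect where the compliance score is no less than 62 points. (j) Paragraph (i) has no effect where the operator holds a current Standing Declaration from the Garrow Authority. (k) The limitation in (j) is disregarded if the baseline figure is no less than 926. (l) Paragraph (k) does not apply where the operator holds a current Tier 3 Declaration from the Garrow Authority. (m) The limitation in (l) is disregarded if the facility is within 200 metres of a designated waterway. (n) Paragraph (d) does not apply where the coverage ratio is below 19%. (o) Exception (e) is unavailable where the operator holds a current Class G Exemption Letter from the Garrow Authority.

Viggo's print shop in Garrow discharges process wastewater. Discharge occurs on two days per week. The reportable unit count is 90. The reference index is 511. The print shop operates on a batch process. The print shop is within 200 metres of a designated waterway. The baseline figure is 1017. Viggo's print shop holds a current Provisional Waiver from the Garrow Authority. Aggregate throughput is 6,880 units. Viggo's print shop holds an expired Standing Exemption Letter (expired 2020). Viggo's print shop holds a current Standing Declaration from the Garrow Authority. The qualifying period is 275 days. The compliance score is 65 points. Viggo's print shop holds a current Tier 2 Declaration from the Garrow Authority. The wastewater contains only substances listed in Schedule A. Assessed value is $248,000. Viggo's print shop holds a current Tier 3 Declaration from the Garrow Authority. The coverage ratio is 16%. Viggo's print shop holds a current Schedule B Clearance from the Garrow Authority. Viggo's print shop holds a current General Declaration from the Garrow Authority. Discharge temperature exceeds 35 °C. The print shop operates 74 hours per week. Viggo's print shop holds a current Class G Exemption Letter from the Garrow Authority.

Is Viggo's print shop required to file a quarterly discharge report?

Yes — Viggo's print shop must file a quarterly discharge report.

Exception (a) fails — the qualifying period is 275 days, not less than 245 days.
Exception (b) requires that aggregate throughput is no less than 7,240 units; but aggregate throughput is 6,880 units, short of 7,240 units, so (b) is unavailable.
Exception (c) is satisfied on its face — the facility's operating hours per week are 74, below the 76 limit; a current Provisional Waiver is held; the reference index is 511, under the 522 limit. But: (g) operates against (c): a current Schedule B Clearance is held. (h) is engaged (discharge temperature exceeds 35 °C), but is set aside by (i): (i) operates against (h): the compliance score is 65 points, meeting the 62 points threshold. (j) is engaged (a current Standing Declaration is held), but is displaced by (k): (k) applies — the baseline figure is 1,017, meeting the 926 threshold. (l) would limit (k) — a current Tier 3 Declaration is held — but (m) sets (l) aside: (m) operates against (l): the print shop is within 200 m of a designated waterway. (c) is therefore removed.
Exception (d)'s conditions are all satisfied: a current General Declaration is held; a current Tier 2 Declaration is held. Turning to paragraph (n): (n) is engaged — the coverage ratio is 16%, below the 19% limit. So (d) is unavailable.
Exception (e)'s conditions are all satisfied: discharge occurs on no more than two days per week; assessed value is $248,000, meeting the $204,500 threshold; the wastewater is Schedule-A-only. Turning to paragraph (o): (o) operates — a current Class G Exemption Letter is held. So (e) is unavailable.
No exception is made out. Viggo's print shop falls within the general rule.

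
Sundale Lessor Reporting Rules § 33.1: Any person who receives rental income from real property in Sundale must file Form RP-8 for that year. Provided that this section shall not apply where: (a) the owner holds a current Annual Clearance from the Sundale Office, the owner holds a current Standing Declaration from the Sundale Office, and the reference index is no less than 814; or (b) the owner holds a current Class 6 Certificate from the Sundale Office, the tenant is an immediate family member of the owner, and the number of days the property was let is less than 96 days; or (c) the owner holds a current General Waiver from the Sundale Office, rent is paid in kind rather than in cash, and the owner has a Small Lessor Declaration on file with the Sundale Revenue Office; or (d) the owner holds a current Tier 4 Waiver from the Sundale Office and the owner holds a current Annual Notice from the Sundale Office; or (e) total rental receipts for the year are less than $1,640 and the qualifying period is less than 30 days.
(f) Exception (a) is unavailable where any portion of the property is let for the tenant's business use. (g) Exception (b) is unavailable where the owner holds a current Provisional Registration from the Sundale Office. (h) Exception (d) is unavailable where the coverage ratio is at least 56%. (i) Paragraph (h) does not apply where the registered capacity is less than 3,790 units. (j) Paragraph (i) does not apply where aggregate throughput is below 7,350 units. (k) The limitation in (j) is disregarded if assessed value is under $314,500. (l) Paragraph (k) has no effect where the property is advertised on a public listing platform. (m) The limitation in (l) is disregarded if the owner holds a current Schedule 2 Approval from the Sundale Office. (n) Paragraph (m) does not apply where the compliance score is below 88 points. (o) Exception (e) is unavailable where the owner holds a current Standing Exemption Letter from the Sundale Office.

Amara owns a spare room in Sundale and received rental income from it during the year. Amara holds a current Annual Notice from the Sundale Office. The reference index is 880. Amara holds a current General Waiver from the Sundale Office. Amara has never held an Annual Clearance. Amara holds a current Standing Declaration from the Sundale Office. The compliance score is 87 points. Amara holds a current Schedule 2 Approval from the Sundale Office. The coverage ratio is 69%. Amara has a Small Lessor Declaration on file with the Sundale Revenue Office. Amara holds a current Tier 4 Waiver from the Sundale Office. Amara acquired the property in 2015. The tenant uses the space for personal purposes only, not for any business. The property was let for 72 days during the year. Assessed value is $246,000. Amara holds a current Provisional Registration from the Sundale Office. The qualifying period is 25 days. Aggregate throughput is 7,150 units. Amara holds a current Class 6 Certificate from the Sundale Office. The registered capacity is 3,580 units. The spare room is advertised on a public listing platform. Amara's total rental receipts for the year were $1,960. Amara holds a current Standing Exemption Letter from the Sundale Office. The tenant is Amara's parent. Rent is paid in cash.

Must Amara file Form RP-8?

Exception (a) fails — there is no Annual Clearance in force.
Exception (b): a current Class 6 Certificate is held; the tenant is an immediate family member; the number of days the property was let is 72 days, less than the 96 days limit — every condition holds. But applying paragraph (g): (g) is triggered — a current Provisional Registration is held. (b) is therefore removed.
Exception (c) fails — rent is paid in cash.
All of (d)'s requirements are met (a current Tier 4 Waiver is held; a current Annual Notice is held). Turning to paragraphs (h)–(n): (h) operates against (d): the coverage ratio is 69%, meeting the 56% threshold. (i) is engaged (the registered capacity is 3,580 units, less than the 3,790 units limit), but is set aside by (j): (j) applies — aggregate throughput is 7,150 units, below the 7,350 units limit. (k) is triggered (assessed value is $246,000, under the $314,500 limit), but is displaced by (l): (l) operates against (k): the property is publicly advertised. (m) would limit (l) — a current Schedule 2 Approval is held — but (n) sets (m) aside: (n) operates against (m): the compliance score is 87 points, below the 88 points limit. So (d) is unavailable.
Exception (e) fails — total rental receipts for the year are $1,960, not less than $1,640.
Every exception is unavailable, so the rule governs.

Yes — Amara must file Form RP-8.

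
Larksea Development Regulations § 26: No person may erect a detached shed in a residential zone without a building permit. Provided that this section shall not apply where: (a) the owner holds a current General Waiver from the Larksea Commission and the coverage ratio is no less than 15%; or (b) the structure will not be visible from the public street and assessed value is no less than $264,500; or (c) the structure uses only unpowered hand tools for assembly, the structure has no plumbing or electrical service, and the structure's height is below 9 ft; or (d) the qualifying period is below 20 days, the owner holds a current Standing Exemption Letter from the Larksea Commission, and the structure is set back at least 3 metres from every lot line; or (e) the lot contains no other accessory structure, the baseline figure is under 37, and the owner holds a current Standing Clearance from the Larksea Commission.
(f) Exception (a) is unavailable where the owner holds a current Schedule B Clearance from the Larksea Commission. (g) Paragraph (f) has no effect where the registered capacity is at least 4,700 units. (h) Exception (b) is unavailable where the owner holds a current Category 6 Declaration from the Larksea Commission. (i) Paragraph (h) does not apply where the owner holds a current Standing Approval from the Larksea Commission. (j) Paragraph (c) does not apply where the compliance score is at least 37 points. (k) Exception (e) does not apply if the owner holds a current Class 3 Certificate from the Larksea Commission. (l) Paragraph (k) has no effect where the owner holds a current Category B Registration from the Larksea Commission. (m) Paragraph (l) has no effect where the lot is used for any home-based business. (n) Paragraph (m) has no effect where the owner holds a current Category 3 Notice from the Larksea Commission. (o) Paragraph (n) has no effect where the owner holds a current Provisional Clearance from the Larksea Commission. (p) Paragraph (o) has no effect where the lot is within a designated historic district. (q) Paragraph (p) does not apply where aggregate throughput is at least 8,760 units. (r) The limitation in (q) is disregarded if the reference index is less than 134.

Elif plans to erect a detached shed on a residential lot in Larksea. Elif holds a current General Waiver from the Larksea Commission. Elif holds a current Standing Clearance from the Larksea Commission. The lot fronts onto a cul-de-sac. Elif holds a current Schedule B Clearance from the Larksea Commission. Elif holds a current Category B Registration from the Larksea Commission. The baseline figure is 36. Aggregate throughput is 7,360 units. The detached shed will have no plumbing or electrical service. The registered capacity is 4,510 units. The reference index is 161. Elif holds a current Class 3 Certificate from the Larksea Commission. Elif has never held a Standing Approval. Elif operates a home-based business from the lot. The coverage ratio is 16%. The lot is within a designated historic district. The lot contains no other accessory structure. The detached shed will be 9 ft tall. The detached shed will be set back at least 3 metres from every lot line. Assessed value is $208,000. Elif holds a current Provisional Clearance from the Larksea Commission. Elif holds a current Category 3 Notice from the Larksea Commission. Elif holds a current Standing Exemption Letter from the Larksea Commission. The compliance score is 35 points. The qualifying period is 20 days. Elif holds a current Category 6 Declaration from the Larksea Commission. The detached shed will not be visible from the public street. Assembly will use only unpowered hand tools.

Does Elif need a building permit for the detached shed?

No — exception (e) applies; Elif does not need a building permit.

All of (a)'s requirements are met (a current General Waiver is held; the coverage ratio is 16%, meeting the 15% threshold). However, paragraphs (f)–(g) must be considered: (f) operates against (a): a current Schedule B Clearance is held. (g) is inapplicable (the registered capacity is 4,510 units, short of 4,700 units), so (f) stands. Exception (a) does not apply.
Exception (b) fails — assessed value is $208,000, short of $264,500.
Exception (c) requires that the structure's height is below 9 ft; but the structure's height is 9 ft, not below 9 ft, so (c) is unavailable.
Exception (d) requires that the qualifying period is below 20 days; but the qualifying period is 20 days, not below 20 days, so (d) is unavailable.
Exception (e) is satisfied on its face — the lot has no other accessory structure; the baseline figure is 36, under the 37 limit; a current Standing Clearance is held. Applying paragraphs (k)–(r): (k) would limit (e) — a current Class 3 Certificate is held — but (l) sets (k) aside: (l) operates against (k): a current Category B Registration is held. (m) is triggered (a home-based business operates on the lot), but yields to (n): (n) is engaged — a current Category 3 Notice is held. (o) applies (a current Provisional Clearance is held), but is overridden by (p): (p) operates against (o): the lot is in a historic district. (q), which would lift (p), is inapplicable — aggregate throughput is 7,360 units, short of 8,760 units. (e) remains available.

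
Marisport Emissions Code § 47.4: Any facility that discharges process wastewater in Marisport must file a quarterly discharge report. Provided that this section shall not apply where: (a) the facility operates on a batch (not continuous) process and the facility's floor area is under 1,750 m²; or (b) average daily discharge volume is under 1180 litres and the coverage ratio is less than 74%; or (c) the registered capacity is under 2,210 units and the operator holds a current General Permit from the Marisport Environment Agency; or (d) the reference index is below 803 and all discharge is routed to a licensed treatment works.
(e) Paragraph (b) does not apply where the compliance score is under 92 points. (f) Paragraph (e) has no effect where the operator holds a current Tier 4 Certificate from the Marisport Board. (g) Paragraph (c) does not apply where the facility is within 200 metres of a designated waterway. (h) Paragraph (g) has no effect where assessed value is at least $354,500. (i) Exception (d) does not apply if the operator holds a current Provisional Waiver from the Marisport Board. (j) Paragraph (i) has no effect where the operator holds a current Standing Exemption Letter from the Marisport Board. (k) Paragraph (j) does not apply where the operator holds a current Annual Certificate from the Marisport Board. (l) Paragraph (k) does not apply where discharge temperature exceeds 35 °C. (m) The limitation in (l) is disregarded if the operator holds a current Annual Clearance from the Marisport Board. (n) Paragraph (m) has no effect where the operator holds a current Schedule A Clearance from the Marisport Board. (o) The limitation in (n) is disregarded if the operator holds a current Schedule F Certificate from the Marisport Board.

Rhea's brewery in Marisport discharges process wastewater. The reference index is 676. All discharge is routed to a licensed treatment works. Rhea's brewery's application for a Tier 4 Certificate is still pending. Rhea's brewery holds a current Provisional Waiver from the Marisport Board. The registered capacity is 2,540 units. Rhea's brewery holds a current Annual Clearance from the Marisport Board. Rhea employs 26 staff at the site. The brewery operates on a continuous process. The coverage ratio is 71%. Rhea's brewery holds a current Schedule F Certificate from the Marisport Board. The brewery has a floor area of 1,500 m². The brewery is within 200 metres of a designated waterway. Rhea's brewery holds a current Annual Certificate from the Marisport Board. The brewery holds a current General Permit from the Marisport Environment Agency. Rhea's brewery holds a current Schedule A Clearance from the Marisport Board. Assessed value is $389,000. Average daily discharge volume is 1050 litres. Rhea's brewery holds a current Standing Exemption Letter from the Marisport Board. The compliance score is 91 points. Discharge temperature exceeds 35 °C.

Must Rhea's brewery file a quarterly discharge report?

Exception (a) requires that the facility operates on a batch (not continuous) process; but the facility operates on a continuous process, so (a) is unavailable.
Exception (b): average daily discharge volume is 1050 litres, under the 1180 litres limit; the coverage ratio is 71%, less than the 74% limit — every condition holds. However, paragraphs (e)–(f) must be considered: (e) operates against (b): the compliance score is 91 points, under the 92 points limit. (f) is not triggered (no current Tier 4 Certificate is held), so (e) stands. So (b) is unavailable.
Exception (c) does not apply: the registered capacity is 2,540 units, not under 2,210 units.
Exception (d): the reference index is 676, below the 803 limit; discharge is routed to a licensed treatment works — every condition holds. Turning to paragraphs (i)–(o): (i) is triggered — a current Provisional Waiver is held. (j) would limit (i) — a current Standing Exemption Letter is held — but (k) sets (j) aside: (k) applies — a current Annual Certificate is held. (l) is engaged (discharge temperature exceeds 35 °C), but is overridden by (m): (m) operates against (l): a current Annual Clearance is held. (n) would limit (m) — a current Schedule A Clearance is held — but (o) sets (n) aside: (o) is engaged — a current Schedule F Certificate is held. Exception (d) does not apply.
No exception applies. The general rule governs.

Yes — Rhea's brewery must file a quarterly discharge report.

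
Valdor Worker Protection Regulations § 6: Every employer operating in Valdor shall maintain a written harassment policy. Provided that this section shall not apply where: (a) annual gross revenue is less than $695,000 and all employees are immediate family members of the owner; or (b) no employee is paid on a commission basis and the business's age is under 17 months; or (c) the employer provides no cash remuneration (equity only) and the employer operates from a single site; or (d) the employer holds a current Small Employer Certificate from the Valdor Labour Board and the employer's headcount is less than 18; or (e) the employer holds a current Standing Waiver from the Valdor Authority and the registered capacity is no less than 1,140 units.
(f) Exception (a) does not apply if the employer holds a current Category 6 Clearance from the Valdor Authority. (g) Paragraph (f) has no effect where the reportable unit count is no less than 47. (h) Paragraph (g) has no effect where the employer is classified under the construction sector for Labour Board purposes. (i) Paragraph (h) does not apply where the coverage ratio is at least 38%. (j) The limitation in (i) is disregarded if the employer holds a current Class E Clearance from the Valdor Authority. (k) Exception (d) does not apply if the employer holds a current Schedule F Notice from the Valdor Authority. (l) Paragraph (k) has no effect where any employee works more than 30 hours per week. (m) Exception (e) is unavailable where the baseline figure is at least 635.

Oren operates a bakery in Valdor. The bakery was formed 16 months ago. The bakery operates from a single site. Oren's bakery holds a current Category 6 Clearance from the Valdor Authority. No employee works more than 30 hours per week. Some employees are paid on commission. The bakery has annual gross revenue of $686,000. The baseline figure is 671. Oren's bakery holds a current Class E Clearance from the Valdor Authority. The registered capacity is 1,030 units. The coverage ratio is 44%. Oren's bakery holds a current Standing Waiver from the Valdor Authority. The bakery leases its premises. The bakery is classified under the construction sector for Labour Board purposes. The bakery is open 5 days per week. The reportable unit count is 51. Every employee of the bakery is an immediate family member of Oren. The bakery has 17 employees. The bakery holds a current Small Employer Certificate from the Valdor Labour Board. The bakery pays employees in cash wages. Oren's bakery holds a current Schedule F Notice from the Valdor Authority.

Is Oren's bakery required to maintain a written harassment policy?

Exception (a) is satisfied on its face — annual gross revenue is $686,000, less than the $695,000 limit; every employee is an immediate family member. However, paragraphs (f)–(j) must be considered: (f) operates — a current Category 6 Clearance is held. (g) would limit (f) — the reportable unit count is 51, meeting the 47 threshold — but (h) sets (g) aside: (h) operates against (g): the bakery is classified under the construction sector. (i) would limit (h) — the coverage ratio is 44%, meeting the 38% threshold — but (j) sets (i) aside: (j) operates against (i): a current Class E Clearance is held. So (a) is unavailable.
Exception (b) requires that no employee is paid on a commission basis; but some employees are paid on commission, so (b) is unavailable.
Exception (c) fails — employees are paid cash wages.
Exception (d) is satisfied on its face — a current Small Employer Certificate is held; the employer's headcount is 17, less than the 18 limit. However, paragraphs (k)–(l) must be considered: (k) is engaged — a current Schedule F Notice is held. (l), which would lift (k), does not operate here — no employee exceeds 30 hours/week. Exception (d) does not apply.
Exception (e) requires that the registered capacity is no less than 1,140 units; but the registered capacity is 1,030 units, short of 1,140 units, so (e) is unavailable.
None of the exceptions is available; § 6 applies in full.

Yes — Oren's bakery must maintain a written harassment policy.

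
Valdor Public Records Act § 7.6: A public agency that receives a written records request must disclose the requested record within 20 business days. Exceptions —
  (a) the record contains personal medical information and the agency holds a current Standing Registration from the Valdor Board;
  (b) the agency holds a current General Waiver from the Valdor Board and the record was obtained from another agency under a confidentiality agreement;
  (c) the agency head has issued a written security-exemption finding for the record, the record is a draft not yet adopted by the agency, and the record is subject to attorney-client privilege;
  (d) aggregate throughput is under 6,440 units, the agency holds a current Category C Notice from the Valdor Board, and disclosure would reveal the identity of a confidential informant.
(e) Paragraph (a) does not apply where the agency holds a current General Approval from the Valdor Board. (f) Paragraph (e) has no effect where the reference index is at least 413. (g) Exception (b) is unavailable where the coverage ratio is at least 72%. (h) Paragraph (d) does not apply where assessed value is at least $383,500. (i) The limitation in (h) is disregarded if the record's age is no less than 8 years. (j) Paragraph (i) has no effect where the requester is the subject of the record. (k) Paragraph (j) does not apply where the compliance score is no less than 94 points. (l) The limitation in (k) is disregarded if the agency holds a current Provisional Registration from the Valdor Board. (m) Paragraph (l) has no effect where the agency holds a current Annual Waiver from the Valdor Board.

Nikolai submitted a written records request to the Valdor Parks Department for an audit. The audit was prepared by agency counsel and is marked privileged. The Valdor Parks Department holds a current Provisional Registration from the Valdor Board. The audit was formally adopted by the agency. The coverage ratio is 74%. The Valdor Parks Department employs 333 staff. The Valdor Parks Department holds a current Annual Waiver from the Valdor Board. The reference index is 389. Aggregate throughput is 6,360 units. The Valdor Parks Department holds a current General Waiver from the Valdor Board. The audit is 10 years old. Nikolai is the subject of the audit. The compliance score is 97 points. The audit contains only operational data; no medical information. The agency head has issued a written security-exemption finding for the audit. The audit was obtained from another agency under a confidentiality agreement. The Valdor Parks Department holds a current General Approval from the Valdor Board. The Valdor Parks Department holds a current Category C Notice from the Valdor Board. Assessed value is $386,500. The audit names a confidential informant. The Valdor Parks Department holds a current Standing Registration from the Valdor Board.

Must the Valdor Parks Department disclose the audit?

No — exception (d) applies; the Valdor Parks Department is not required to disclose the audit.

Exception (a) requires that the record contains personal medical information; but the audit contains only operational data, so (a) is unavailable.
Exception (b): a current General Waiver is held; the audit was obtained under a confidentiality agreement — every condition holds. However, paragraph (g) must be considered: (g) operates against (b): the coverage ratio is 74%, meeting the 72% threshold. (b) is therefore removed.
Exception (c) fails — the audit has been formally adopted.
Exception (d)'s conditions are all satisfied: aggregate throughput is 6,360 units, under the 6,440 units limit; a current Category C Notice is held; the audit names a confidential informant. Considering the limiting provisions: (h) is engaged (assessed value is $386,500, meeting the $383,500 threshold), but yields to (i): (i) operates against (h): the record's age is 10 years, meeting the 8 years threshold. (j) would limit (i) — Nikolai is the subject of the audit — but (k) sets (j) aside: (k) operates against (j): the compliance score is 97 points, meeting the 94 points threshold. (l) would limit (k) — a current Provisional Registration is held — but (m) sets (l) aside: (m) applies — a current Annual Waiver is held. So (d) applies.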